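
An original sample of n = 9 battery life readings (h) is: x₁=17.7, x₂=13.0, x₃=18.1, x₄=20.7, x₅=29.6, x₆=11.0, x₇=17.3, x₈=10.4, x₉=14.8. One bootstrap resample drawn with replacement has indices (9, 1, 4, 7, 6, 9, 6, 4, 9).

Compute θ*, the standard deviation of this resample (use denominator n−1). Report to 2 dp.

Resample values: 14.8, 17.7, 20.7, 17.3, 11.0, 14.8, 11.0, 20.7, 14.8.
Mean = 15.8667; sum of squared deviations = 102.9200
s² = 102.9200 / 8 = 12.8650
s = √12.8650 = 3.59

θ* = 3.59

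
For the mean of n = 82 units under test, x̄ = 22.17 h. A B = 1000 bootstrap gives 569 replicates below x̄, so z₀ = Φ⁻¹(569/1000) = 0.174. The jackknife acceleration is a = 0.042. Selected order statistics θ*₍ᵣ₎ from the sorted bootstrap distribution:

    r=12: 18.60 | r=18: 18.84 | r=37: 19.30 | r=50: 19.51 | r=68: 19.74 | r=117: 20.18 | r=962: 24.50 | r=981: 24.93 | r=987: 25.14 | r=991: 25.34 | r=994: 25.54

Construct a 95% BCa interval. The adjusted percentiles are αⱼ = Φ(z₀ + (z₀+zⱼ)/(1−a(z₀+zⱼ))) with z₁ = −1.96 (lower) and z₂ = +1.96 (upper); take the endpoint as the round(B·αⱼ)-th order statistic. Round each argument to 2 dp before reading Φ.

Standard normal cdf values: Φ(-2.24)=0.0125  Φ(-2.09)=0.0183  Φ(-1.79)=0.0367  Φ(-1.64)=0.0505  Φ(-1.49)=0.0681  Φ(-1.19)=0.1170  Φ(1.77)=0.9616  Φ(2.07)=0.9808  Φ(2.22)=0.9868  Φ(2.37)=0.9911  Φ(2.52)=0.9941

Lower: z₀ + z₁ = 0.174 + (-1.960) = -1.786; 1 − a(z₀+z₁) = 1 − (0.042)(-1.786) = 1.0750; argument = 0.174 + (-1.786)/1.0750 = -1.4874 → -1.49.
α₁ = Φ(-1.49) = 0.0681; rank = round(1000 × 0.0681) = 68; θ*₍68₎ = 19.74.
Upper: z₀ + z₂ = 2.134; 1 − a(z₀+z₂) = 0.9104; argument = 2.5181 → 2.52; α₂ = 0.9941; rank = 994; θ*₍994₎ = 25.54.

(19.74, 25.54)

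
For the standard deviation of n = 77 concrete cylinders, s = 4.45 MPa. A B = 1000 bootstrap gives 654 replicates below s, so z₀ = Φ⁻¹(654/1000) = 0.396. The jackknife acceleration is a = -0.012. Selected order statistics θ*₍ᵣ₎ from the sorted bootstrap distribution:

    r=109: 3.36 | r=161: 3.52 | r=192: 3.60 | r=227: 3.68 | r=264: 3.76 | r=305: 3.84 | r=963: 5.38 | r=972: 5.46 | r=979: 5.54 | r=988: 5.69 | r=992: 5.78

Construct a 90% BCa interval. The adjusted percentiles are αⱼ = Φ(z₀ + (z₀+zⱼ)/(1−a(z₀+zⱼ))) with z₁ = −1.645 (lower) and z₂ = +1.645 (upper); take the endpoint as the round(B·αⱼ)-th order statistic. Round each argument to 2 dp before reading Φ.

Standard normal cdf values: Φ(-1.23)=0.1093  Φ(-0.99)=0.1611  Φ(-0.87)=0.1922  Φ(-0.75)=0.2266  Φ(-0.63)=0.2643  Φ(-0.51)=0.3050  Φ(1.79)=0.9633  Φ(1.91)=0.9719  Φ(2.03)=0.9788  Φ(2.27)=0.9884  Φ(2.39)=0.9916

Lower: z₀ + z₁ = 0.396 + (-1.645) = -1.249; 1 − a(z₀+z₁) = 1 − (-0.012)(-1.249) = 0.9850; argument = 0.396 + (-1.249)/0.9850 = -0.8720 → -0.87.
α₁ = Φ(-0.87) = 0.1922; rank = round(1000 × 0.1922) = 192; θ*₍192₎ = 3.60.
Upper: z₀ + z₂ = 2.041; 1 − a(z₀+z₂) = 1.0245; argument = 2.3882 → 2.39; α₂ = 0.9916; rank = 992; θ*₍992₎ = 5.78.

(3.60, 5.78)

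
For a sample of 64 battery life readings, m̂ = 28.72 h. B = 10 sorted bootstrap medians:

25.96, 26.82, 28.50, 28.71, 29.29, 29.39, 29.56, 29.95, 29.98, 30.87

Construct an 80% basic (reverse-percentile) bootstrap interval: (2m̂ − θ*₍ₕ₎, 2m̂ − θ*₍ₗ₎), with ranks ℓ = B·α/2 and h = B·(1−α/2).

(27.46, 31.48)

Percentile endpoints at ranks 1 and 9: θ*₍1₎ = 25.96, θ*₍9₎ = 29.98.
Basic interval reflects these around m̂:
  lower = 2 × 28.72 − 29.98 = 27.46
  upper = 2 × 28.72 − 25.96 = 31.48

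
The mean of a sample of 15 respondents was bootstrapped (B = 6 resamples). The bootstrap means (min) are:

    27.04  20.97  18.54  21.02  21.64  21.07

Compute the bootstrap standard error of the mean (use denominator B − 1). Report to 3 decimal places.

Bootstrap SE is the standard deviation of the 6 replicate means.
Mean of replicates: (27.04 + 20.97 + 18.54 + 21.02 + 21.64 + 21.07) / 6 = 130.2800 / 6 = 21.7133
Sum of squared deviations: (+5.3267)² + (−0.7433)² + (−3.1733)² + (−0.6933)² + (−0.0733)² + (−0.6433)² = 39.8959
Variance = 39.8959 / 5 = 7.9792
SE* = √7.9792

SE* = 2.825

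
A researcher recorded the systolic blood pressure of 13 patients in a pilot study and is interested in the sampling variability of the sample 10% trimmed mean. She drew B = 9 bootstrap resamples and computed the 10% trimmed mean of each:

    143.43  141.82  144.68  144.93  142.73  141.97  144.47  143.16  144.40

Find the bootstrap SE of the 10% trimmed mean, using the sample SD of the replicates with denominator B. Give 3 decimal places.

SE* = 1.109

Bootstrap SE is the standard deviation of the 9 replicate 10% trimmed means.
Mean of replicates: (143.43 + 141.82 + 144.68 + 144.93 + 142.73 + 141.97 + 144.47 + 143.16 + 144.40) / 9 = 1291.5900 / 9 = 143.5100
Sum of squared deviations: (−0.0800)² + (−1.6900)² + (+1.1700)² + (+1.4200)² + (−0.7800)² + (−1.5400)² + (+0.9600)² + (−0.3500)² + (+0.8900)² = 11.0640
Variance = 11.0640 / 9 = 1.2293
SE* = √1.2293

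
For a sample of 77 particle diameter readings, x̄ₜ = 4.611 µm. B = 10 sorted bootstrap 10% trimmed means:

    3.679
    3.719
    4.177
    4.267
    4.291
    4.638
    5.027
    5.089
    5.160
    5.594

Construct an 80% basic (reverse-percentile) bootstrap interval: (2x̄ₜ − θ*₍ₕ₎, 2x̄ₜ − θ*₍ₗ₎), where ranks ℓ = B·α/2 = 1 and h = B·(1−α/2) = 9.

Percentile endpoints at ranks 1 and 9: θ*₍1₎ = 3.679, θ*₍9₎ = 5.160.
Basic interval reflects these around x̄ₜ:
  lower = 2 × 4.611 − 5.160 = 4.062
  upper = 2 × 4.611 − 3.679 = 5.543

(4.062, 5.543)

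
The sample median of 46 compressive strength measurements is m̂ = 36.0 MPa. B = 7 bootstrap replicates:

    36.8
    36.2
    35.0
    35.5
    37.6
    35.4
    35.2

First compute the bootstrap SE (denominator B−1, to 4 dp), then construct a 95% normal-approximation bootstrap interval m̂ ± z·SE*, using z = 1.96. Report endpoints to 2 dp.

Mean of replicates = 35.9571; sum of squared deviations = 5.4771; SE* = √(5.4771/6) = 0.9554
Margin = 1.96 × 0.9554 = 1.873
Interval: 36.0 ± 1.873

(34.13, 37.87)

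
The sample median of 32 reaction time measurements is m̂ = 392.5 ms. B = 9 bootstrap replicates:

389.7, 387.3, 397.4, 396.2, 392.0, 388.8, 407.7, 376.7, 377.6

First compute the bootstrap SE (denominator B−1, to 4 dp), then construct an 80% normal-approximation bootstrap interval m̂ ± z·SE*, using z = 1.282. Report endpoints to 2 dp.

Mean of replicates = 390.3778; sum of squared deviations = 748.6756; SE* = √(748.6756/8) = 9.6739
Margin = 1.282 × 9.6739 = 12.402
Interval: 392.5 ± 12.402

(380.10, 404.90)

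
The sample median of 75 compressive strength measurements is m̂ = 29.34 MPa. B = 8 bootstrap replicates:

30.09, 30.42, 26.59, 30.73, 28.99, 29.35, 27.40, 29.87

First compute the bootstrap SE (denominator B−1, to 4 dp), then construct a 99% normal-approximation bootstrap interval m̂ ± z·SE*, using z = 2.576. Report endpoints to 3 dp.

Mean of replicates = 29.1800; sum of squared deviations = 15.1858; SE* = √(15.1858/7) = 1.4729
Margin = 2.576 × 1.4729 = 3.7942
Interval: 29.34 ± 3.7942

(25.546, 33.134)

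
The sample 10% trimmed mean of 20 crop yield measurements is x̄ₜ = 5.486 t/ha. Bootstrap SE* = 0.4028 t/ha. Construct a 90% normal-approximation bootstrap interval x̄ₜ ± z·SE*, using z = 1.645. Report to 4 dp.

(4.8234, 6.1486)

Margin = 1.645 × 0.4028 = 0.66261
Interval: 5.486 ± 0.66261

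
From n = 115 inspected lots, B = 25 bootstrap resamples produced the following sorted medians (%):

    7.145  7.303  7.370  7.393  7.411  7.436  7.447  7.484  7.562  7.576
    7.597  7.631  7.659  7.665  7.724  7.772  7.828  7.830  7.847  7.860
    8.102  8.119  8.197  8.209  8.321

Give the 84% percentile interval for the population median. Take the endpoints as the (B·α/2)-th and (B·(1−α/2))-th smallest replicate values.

(7.303, 8.197)

α = 0.16; lower rank = 25 × 0.080 = 2; upper rank = 25 × 0.920 = 23.
The 2nd smallest replicate is 7.303; the 23rd is 8.197.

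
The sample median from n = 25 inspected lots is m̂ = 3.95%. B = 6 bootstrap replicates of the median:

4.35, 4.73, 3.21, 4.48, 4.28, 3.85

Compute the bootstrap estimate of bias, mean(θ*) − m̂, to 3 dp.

bias = +0.200

mean(θ*) = (4.35 + 4.73 + 3.21 + 4.48 + 4.28 + 3.85) / 6 = 4.1500
bias = 4.1500 − 3.95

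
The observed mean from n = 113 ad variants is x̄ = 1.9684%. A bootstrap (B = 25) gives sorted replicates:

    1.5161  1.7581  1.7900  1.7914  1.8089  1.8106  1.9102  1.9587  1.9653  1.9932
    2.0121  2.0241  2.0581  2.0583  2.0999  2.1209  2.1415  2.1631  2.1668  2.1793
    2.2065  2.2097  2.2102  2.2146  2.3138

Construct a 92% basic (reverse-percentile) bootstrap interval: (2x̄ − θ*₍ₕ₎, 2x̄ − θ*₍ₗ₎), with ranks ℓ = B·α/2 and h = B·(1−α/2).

(1.7222, 2.4207)

Percentile endpoints at ranks 1 and 24: θ*₍1₎ = 1.5161, θ*₍24₎ = 2.2146.
Basic interval reflects these around x̄:
  lower = 2 × 1.9684 − 2.2146 = 1.7222
  upper = 2 × 1.9684 − 1.5161 = 2.4207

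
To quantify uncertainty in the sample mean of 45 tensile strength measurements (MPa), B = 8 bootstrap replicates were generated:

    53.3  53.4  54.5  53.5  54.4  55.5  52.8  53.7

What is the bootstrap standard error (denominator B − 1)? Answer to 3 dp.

SE* = 0.861

Bootstrap SE is the standard deviation of the 8 replicate means.
Mean of replicates: (53.3 + 53.4 + 54.5 + 53.5 + 54.4 + 55.5 + 52.8 + 53.7) / 8 = 431.1000 / 8 = 53.8875
Sum of squared deviations: (−0.5875)² + (−0.4875)² + (+0.6125)² + (−0.3875)² + (+0.5125)² + (+1.6125)² + (−1.0875)² + (−0.1875)² = 5.1888
Variance = 5.1888 / 7 = 0.7413
SE* = √0.7413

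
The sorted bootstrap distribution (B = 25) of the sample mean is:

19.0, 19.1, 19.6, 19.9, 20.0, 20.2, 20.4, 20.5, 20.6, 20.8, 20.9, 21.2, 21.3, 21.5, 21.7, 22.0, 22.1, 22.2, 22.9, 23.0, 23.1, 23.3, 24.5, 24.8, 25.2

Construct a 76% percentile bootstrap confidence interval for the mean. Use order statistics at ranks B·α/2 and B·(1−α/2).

α = 0.24; lower rank = 25 × 0.120 = 3; upper rank = 25 × 0.880 = 22.
The 3rd smallest replicate is 19.6; the 22nd is 23.3.

(19.6, 23.3)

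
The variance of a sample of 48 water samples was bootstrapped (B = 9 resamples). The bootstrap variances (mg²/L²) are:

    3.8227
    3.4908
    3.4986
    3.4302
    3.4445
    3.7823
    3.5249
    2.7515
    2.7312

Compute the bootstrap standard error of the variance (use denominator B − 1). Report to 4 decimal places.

Bootstrap SE is the standard deviation of the 9 replicate variances.
Mean of replicates: (3.8227 + 3.4908 + 3.4986 + 3.4302 + 3.4445 + 3.7823 + 3.5249 + 2.7515 + 2.7312) / 9 = 30.47670 / 9 = 3.38630
Sum of squared deviations: (+0.43640)² + (+0.10450)² + (+0.11230)² + (+0.04390)² + (+0.05820)² + (+0.39600)² + (+0.13860)² + (−0.63480)² + (−0.65510)² = 1.22744
Variance = 1.22744 / 8 = 0.15343
SE* = √0.15343

SE* = 0.3917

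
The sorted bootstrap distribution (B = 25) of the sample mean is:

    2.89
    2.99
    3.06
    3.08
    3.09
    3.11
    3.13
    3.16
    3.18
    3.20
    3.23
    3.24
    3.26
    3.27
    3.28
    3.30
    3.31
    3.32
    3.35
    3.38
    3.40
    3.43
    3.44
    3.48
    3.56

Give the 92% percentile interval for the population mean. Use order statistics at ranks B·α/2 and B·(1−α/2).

α = 0.08; lower rank = 25 × 0.040 = 1; upper rank = 25 × 0.960 = 24.
The 1st smallest replicate is 2.89; the 24th is 3.48.

(2.89, 3.48)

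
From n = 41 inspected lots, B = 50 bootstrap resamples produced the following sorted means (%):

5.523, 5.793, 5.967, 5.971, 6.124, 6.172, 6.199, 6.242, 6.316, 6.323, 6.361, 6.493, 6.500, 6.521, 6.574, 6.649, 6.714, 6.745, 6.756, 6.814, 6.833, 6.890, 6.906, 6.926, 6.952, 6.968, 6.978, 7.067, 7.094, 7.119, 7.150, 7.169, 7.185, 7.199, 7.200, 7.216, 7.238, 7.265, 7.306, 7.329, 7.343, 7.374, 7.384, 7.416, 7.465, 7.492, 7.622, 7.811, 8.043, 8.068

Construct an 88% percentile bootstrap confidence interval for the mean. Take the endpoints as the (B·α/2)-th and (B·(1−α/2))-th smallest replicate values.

α = 0.12; lower rank = 50 × 0.060 = 3; upper rank = 50 × 0.940 = 47.
The 3rd smallest replicate is 5.967; the 47th is 7.622.

(5.967, 7.622)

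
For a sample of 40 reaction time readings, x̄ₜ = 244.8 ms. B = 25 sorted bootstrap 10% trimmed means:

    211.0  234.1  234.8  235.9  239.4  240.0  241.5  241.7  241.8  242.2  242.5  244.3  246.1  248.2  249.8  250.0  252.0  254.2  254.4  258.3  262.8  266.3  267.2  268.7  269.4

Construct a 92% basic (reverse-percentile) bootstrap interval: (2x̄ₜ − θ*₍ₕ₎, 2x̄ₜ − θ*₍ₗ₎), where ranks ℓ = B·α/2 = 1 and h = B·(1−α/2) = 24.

Percentile endpoints at ranks 1 and 24: θ*₍1₎ = 211.0, θ*₍24₎ = 268.7.
Basic interval reflects these around x̄ₜ:
  lower = 2 × 244.8 − 268.7 = 220.9
  upper = 2 × 244.8 − 211.0 = 278.6

(220.9, 278.6)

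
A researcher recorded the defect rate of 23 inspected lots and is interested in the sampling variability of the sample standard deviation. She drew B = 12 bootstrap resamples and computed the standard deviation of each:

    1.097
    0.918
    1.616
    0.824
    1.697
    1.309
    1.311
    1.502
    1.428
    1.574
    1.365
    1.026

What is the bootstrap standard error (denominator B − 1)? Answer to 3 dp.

SE* = 0.283

Bootstrap SE is the standard deviation of the 12 replicate standard deviations.
Mean of replicates: (1.097 + 0.918 + 1.616 + 0.824 + 1.697 + 1.309 + 1.311 + 1.502 + 1.428 + 1.574 + 1.365 + 1.026) / 12 = 15.6670 / 12 = 1.3056
Sum of squared deviations: (−0.2086)² + (−0.3876)² + (+0.3104)² + (−0.4816)² + (+0.3914)² + (+0.0034)² + (+0.0054)² + (+0.1964)² + (+0.1224)² + (+0.2684)² + (+0.0594)² + (−0.2796)² = 0.8826
Variance = 0.8826 / 11 = 0.0802
SE* = √0.0802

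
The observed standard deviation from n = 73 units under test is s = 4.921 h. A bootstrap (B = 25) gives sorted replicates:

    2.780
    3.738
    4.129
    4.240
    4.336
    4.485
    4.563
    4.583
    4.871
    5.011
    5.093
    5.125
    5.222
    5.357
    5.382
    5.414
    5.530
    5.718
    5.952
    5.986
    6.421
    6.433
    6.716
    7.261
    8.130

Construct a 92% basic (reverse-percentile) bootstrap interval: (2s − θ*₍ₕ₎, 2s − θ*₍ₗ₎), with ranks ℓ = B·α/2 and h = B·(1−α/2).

Percentile endpoints at ranks 1 and 24: θ*₍1₎ = 2.780, θ*₍24₎ = 7.261.
Basic interval reflects these around s:
  lower = 2 × 4.921 − 7.261 = 2.581
  upper = 2 × 4.921 − 2.780 = 7.062

(2.581, 7.062)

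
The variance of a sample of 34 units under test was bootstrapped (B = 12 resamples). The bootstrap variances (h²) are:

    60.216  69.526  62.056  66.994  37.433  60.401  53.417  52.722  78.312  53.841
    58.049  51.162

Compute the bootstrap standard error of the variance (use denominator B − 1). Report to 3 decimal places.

Bootstrap SE is the standard deviation of the 12 replicate variances.
Mean of replicates: (60.216 + 69.526 + 62.056 + 66.994 + 37.433 + 60.401 + 53.417 + 52.722 + 78.312 + 53.841 + 58.049 + 51.162) / 12 = 704.1290 / 12 = 58.6774
Sum of squared deviations: (+1.5386)² + (+10.8486)² + (+3.3786)² + (+8.3166)² + (−21.2444)² + (+1.7236)² + (−5.2604)² + (−5.9554)² + (+19.6346)² + (−4.8364)² + (−0.6284)² + (−7.5154)² = 1183.8585
Variance = 1183.8585 / 11 = 107.6235
SE* = √107.6235

SE* = 10.374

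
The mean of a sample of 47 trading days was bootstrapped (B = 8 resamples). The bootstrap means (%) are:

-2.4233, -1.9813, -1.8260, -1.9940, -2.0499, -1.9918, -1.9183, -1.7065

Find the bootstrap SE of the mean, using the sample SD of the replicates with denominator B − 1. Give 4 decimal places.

Bootstrap SE is the standard deviation of the 8 replicate means.
Mean of replicates: ((-2.4233) + (-1.9813) + (-1.8260) + (-1.9940) + (-2.0499) + (-1.9918) + (-1.9183) + (-1.7065)) / 8 = -15.89110 / 8 = -1.98639
Sum of squared deviations: (−0.43691)² + (+0.00509)² + (+0.16039)² + (−0.00761)² + (−0.06351)² + (−0.00541)² + (+0.06809)² + (+0.27989)² = 0.30374
Variance = 0.30374 / 7 = 0.04339
SE* = √0.04339

SE* = 0.2083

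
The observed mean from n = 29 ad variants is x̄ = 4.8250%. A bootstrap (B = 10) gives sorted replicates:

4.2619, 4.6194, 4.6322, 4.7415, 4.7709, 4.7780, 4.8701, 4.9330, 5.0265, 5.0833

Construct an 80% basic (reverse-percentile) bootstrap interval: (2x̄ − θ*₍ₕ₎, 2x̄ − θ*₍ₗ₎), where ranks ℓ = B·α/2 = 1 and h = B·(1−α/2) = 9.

(4.6235, 5.3881)

Percentile endpoints at ranks 1 and 9: θ*₍1₎ = 4.2619, θ*₍9₎ = 5.0265.
Basic interval reflects these around x̄:
  lower = 2 × 4.8250 − 5.0265 = 4.6235
  upper = 2 × 4.8250 − 4.2619 = 5.3881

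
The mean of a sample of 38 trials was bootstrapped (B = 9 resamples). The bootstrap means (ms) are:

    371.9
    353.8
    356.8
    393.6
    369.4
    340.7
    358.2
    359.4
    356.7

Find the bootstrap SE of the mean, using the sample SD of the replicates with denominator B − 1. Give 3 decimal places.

Bootstrap SE is the standard deviation of the 9 replicate means.
Mean of replicates: (371.9 + 353.8 + 356.8 + 393.6 + 369.4 + 340.7 + 358.2 + 359.4 + 356.7) / 9 = 3260.5000 / 9 = 362.2778
Sum of squared deviations: (+9.6222)² + (−8.4778)² + (−5.4778)² + (+31.3222)² + (+7.1222)² + (−21.5778)² + (−4.0778)² + (−2.8778)² + (−5.5778)² = 1747.8956
Variance = 1747.8956 / 8 = 218.4869
SE* = √218.4869

SE* = 14.781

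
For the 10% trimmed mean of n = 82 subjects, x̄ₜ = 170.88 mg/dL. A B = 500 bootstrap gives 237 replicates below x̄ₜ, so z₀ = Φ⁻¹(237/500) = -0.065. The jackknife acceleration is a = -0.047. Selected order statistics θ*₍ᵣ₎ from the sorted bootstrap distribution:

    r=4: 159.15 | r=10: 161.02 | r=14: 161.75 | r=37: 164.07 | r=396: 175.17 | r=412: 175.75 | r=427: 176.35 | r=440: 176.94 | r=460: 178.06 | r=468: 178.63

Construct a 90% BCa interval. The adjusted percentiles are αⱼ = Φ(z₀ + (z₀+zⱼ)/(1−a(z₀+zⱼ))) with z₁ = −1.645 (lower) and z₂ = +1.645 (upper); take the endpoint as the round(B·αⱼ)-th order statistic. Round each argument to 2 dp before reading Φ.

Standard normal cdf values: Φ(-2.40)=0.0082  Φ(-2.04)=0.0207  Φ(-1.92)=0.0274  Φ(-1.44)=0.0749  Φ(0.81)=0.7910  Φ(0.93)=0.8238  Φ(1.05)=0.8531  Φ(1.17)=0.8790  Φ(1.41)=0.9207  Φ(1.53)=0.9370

(161.75, 178.06)

Lower: z₀ + z₁ = -0.065 + (-1.645) = -1.710; 1 − a(z₀+z₁) = 1 − (-0.047)(-1.710) = 0.9196; argument = -0.065 + (-1.710)/0.9196 = -1.9244 → -1.92.
α₁ = Φ(-1.92) = 0.0274; rank = round(500 × 0.0274) = 14; θ*₍14₎ = 161.75.
Upper: z₀ + z₂ = 1.580; 1 − a(z₀+z₂) = 1.0743; argument = 1.4058 → 1.41; α₂ = 0.9207; rank = 460; θ*₍460₎ = 178.06.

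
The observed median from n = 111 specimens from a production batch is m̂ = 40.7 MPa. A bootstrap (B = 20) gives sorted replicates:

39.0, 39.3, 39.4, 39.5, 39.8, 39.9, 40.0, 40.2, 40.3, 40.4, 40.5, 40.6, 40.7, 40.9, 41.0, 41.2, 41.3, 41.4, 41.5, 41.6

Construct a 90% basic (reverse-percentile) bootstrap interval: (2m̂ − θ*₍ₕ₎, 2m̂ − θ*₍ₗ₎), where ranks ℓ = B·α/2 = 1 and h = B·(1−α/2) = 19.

Percentile endpoints at ranks 1 and 19: θ*₍1₎ = 39.0, θ*₍19₎ = 41.5.
Basic interval reflects these around m̂:
  lower = 2 × 40.7 − 41.5 = 39.9
  upper = 2 × 40.7 − 39.0 = 42.4

(39.9, 42.4)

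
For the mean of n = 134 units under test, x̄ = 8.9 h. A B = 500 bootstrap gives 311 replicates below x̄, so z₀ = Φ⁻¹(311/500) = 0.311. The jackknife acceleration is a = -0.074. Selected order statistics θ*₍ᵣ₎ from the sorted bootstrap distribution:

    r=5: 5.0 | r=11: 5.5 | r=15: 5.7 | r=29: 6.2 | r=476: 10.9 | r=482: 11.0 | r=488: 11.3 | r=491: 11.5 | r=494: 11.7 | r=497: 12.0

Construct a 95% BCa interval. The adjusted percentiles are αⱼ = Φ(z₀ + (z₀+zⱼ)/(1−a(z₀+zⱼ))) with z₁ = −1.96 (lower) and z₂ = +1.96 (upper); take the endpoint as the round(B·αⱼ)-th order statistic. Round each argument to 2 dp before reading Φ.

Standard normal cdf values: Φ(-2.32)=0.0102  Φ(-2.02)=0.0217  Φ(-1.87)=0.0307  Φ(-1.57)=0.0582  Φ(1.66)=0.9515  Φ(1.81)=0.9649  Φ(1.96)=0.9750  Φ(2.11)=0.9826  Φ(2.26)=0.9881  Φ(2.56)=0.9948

Lower: z₀ + z₁ = 0.311 + (-1.960) = -1.649; 1 − a(z₀+z₁) = 1 − (-0.074)(-1.649) = 0.8780; argument = 0.311 + (-1.649)/0.8780 = -1.5672 → -1.57.
α₁ = Φ(-1.57) = 0.0582; rank = round(500 × 0.0582) = 29; θ*₍29₎ = 6.2.
Upper: z₀ + z₂ = 2.271; 1 − a(z₀+z₂) = 1.1681; argument = 2.2553 → 2.26; α₂ = 0.9881; rank = 494; θ*₍494₎ = 11.7.

(6.2, 11.7)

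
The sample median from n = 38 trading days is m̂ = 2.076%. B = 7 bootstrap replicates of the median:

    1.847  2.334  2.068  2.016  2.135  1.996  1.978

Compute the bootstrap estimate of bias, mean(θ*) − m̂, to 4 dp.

mean(θ*) = (1.847 + 2.334 + 2.068 + 2.016 + 2.135 + 1.996 + 1.978) / 7 = 2.05343
bias = 2.05343 − 2.076

bias = −0.0226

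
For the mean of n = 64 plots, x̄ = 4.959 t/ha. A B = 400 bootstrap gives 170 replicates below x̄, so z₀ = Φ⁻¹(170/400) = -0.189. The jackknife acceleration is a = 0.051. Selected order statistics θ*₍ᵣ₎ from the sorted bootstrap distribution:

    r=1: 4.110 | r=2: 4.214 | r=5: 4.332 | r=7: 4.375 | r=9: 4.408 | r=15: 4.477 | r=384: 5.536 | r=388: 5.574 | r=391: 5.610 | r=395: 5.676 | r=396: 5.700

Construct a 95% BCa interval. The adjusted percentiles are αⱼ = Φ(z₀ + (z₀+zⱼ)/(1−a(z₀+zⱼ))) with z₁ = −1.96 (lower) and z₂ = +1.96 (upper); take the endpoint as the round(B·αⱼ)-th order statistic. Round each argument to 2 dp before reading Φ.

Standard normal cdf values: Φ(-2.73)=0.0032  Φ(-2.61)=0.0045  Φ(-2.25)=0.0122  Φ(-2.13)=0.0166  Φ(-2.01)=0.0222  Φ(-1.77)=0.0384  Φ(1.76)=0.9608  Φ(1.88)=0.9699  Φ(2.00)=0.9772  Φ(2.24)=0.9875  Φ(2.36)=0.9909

Lower: z₀ + z₁ = -0.189 + (-1.960) = -2.149; 1 − a(z₀+z₁) = 1 − (0.051)(-2.149) = 1.1096; argument = -0.189 + (-2.149)/1.1096 = -2.1257 → -2.13.
α₁ = Φ(-2.13) = 0.0166; rank = round(400 × 0.0166) = 7; θ*₍7₎ = 4.375.
Upper: z₀ + z₂ = 1.771; 1 − a(z₀+z₂) = 0.9097; argument = 1.7578 → 1.76; α₂ = 0.9608; rank = 384; θ*₍384₎ = 5.536.

(4.375, 5.536)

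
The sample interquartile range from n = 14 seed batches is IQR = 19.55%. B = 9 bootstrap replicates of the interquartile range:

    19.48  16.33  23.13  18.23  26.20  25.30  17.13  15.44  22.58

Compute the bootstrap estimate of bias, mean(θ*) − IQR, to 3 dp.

bias = +0.874

mean(θ*) = (19.48 + 16.33 + 23.13 + 18.23 + 26.20 + 25.30 + 17.13 + 15.44 + 22.58) / 9 = 20.4244
bias = 20.4244 − 19.55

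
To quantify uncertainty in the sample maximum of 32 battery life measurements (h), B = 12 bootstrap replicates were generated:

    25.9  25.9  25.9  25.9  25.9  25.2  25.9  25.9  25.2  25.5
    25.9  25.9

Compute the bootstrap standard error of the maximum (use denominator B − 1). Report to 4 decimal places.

Bootstrap SE is the standard deviation of the 12 replicate maximums.
Mean of replicates: (25.9 + 25.9 + 25.9 + 25.9 + 25.9 + 25.2 + 25.9 + 25.9 + 25.2 + 25.5 + 25.9 + 25.9) / 12 = 309.00000 / 12 = 25.75000
Sum of squared deviations: (+0.15000)² + (+0.15000)² + (+0.15000)² + (+0.15000)² + (+0.15000)² + (−0.55000)² + (+0.15000)² + (+0.15000)² + (−0.55000)² + (−0.25000)² + (+0.15000)² + (+0.15000)² = 0.87000
Variance = 0.87000 / 11 = 0.07909
SE* = √0.07909

SE* = 0.2812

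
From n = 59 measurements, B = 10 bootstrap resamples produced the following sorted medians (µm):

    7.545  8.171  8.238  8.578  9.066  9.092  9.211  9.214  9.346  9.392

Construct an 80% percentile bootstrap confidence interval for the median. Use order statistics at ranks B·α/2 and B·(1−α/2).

(7.545, 9.346)

α = 0.20; lower rank = 10 × 0.100 = 1; upper rank = 10 × 0.900 = 9.
The 1st smallest replicate is 7.545; the 9th is 9.346.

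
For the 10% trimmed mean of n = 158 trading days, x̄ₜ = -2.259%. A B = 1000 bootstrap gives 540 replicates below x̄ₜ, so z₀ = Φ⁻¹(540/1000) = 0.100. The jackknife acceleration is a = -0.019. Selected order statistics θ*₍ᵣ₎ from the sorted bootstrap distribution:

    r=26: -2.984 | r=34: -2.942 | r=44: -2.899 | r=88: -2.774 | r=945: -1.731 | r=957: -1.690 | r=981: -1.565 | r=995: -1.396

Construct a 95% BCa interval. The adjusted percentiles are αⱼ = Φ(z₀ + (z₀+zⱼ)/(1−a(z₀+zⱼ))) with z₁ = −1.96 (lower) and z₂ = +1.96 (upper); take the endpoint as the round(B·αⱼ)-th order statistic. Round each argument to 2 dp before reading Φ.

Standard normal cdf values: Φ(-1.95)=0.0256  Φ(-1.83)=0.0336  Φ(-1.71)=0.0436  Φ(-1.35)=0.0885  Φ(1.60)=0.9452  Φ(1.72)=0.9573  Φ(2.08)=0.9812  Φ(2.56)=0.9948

(-2.942, -1.565)

Lower: z₀ + z₁ = 0.100 + (-1.960) = -1.860; 1 − a(z₀+z₁) = 1 − (-0.019)(-1.860) = 0.9647; argument = 0.100 + (-1.860)/0.9647 = -1.8281 → -1.83.
α₁ = Φ(-1.83) = 0.0336; rank = round(1000 × 0.0336) = 34; θ*₍34₎ = -2.942.
Upper: z₀ + z₂ = 2.060; 1 − a(z₀+z₂) = 1.0391; argument = 2.0824 → 2.08; α₂ = 0.9812; rank = 981; θ*₍981₎ = -1.565.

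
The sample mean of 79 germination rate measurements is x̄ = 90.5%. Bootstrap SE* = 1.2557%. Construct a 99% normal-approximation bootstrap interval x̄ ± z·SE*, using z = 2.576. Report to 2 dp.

(87.27, 93.73)

Margin = 2.576 × 1.2557 = 3.235
Interval: 90.5 ± 3.235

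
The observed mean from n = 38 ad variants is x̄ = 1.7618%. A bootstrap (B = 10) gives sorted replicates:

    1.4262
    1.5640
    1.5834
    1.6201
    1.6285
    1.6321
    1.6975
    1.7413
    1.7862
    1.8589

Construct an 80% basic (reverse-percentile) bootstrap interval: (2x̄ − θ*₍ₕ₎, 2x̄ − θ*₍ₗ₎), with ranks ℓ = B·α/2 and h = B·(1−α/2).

Percentile endpoints at ranks 1 and 9: θ*₍1₎ = 1.4262, θ*₍9₎ = 1.7862.
Basic interval reflects these around x̄:
  lower = 2 × 1.7618 − 1.7862 = 1.7374
  upper = 2 × 1.7618 − 1.4262 = 2.0974

(1.7374, 2.0974)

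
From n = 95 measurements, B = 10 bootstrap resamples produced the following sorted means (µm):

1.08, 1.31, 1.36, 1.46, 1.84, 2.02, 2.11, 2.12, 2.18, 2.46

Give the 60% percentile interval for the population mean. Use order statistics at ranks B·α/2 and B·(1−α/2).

α = 0.40; lower rank = 10 × 0.200 = 2; upper rank = 10 × 0.800 = 8.
The 2nd smallest replicate is 1.31; the 8th is 2.12.

(1.31, 2.12)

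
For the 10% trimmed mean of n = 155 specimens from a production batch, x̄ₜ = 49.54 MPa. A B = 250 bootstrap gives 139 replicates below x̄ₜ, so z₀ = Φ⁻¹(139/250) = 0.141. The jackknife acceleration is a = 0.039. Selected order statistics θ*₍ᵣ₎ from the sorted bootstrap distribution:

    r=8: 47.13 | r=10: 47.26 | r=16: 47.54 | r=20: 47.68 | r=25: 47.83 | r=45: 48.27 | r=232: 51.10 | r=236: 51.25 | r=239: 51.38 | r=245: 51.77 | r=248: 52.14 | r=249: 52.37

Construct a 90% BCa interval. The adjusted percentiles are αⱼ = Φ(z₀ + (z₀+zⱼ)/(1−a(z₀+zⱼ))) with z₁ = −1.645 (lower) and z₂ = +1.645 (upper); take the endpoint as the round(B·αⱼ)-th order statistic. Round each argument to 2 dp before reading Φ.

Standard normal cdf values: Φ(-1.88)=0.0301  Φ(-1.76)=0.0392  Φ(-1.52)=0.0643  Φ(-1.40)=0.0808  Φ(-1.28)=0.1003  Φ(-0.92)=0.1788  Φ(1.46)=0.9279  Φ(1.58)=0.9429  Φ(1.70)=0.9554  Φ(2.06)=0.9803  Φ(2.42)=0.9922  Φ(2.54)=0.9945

(47.83, 51.77)

Lower: z₀ + z₁ = 0.141 + (-1.645) = -1.504; 1 − a(z₀+z₁) = 1 − (0.039)(-1.504) = 1.0587; argument = 0.141 + (-1.504)/1.0587 = -1.2797 → -1.28.
α₁ = Φ(-1.28) = 0.1003; rank = round(250 × 0.1003) = 25; θ*₍25₎ = 47.83.
Upper: z₀ + z₂ = 1.786; 1 − a(z₀+z₂) = 0.9303; argument = 2.0607 → 2.06; α₂ = 0.9803; rank = 245; θ*₍245₎ = 51.77.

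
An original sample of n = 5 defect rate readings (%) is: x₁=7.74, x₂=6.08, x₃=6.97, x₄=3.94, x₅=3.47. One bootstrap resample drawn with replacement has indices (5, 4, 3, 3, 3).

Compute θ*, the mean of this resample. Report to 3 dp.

θ* = 5.664

Resample values: 3.47, 3.94, 6.97, 6.97, 6.97.
Mean = (3.47 + 3.94 + 6.97 + 6.97 + 6.97) / 5 = 28.320 / 5 = 5.664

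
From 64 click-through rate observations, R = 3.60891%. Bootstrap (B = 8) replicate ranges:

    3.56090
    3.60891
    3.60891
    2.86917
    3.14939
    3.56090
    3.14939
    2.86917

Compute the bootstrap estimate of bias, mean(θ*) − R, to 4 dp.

mean(θ*) = (3.56090 + 3.60891 + 3.60891 + 2.86917 + 3.14939 + 3.56090 + 3.14939 + 2.86917) / 8 = 3.29709
bias = 3.29709 − 3.60891

bias = −0.3118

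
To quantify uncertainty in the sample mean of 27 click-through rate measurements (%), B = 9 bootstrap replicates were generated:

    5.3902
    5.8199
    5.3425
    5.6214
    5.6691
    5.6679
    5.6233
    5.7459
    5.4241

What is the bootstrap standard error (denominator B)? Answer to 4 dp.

Bootstrap SE is the standard deviation of the 9 replicate means.
Mean of replicates: (5.3902 + 5.8199 + 5.3425 + 5.6214 + 5.6691 + 5.6679 + 5.6233 + 5.7459 + 5.4241) / 9 = 50.30430 / 9 = 5.58937
Sum of squared deviations: (−0.19917)² + (+0.23053)² + (−0.24687)² + (+0.03203)² + (+0.07973)² + (+0.07853)² + (+0.03393)² + (+0.15653)² + (−0.16527)² = 0.22027
Variance = 0.22027 / 9 = 0.02447
SE* = √0.02447

SE* = 0.1564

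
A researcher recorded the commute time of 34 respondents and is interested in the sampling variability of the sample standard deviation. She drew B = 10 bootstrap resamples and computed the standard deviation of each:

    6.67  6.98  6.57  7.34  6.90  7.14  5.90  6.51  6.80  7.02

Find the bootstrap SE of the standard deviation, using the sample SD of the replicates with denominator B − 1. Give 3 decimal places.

SE* = 0.403

Bootstrap SE is the standard deviation of the 10 replicate standard deviations.
Mean of replicates: (6.67 + 6.98 + 6.57 + 7.34 + 6.90 + 7.14 + 5.90 + 6.51 + 6.80 + 7.02) / 10 = 67.8300 / 10 = 6.7830
Sum of squared deviations: (−0.1130)² + (+0.1970)² + (−0.2130)² + (+0.5570)² + (+0.1170)² + (+0.3570)² + (−0.8830)² + (−0.2730)² + (+0.0170)² + (+0.2370)² = 1.4590
Variance = 1.4590 / 9 = 0.1621
SE* = √0.1621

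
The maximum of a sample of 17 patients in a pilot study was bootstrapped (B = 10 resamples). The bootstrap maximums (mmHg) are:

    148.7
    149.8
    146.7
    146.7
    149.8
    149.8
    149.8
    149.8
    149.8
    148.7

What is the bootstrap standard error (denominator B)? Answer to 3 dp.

SE* = 1.208

Bootstrap SE is the standard deviation of the 10 replicate maximums.
Mean of replicates: (148.7 + 149.8 + 146.7 + 146.7 + 149.8 + 149.8 + 149.8 + 149.8 + 149.8 + 148.7) / 10 = 1489.6000 / 10 = 148.9600
Sum of squared deviations: (−0.2600)² + (+0.8400)² + (−2.2600)² + (−2.2600)² + (+0.8400)² + (+0.8400)² + (+0.8400)² + (+0.8400)² + (+0.8400)² + (−0.2600)² = 14.5840
Variance = 14.5840 / 10 = 1.4584
SE* = √1.4584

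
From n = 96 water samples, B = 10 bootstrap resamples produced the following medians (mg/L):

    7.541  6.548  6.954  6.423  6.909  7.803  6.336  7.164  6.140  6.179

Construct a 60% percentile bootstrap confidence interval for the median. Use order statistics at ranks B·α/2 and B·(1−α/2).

Sorted replicates: 6.140, 6.179, 6.336, 6.423, 6.548, 6.909, 6.954, 7.164, 7.541, 7.803
α = 0.40; lower rank = 10 × 0.200 = 2; upper rank = 10 × 0.800 = 8.
The 2nd smallest replicate is 6.179; the 8th is 7.164.

(6.179, 7.164)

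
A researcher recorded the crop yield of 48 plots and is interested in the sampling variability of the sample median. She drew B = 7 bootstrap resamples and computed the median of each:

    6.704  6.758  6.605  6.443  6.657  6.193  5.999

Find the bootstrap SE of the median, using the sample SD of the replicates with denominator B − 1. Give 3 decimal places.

SE* = 0.286

Bootstrap SE is the standard deviation of the 7 replicate medians.
Mean of replicates: (6.704 + 6.758 + 6.605 + 6.443 + 6.657 + 6.193 + 5.999) / 7 = 45.3590 / 7 = 6.4799
Sum of squared deviations: (+0.2241)² + (+0.2781)² + (+0.1251)² + (−0.0369)² + (+0.1771)² + (−0.2869)² + (−0.4809)² = 0.4895
Variance = 0.4895 / 6 = 0.0816
SE* = √0.0816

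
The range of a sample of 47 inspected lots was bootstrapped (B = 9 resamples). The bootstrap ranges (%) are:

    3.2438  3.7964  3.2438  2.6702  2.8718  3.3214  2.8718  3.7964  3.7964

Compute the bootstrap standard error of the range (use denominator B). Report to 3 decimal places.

Bootstrap SE is the standard deviation of the 9 replicate ranges.
Mean of replicates: (3.2438 + 3.7964 + 3.2438 + 2.6702 + 2.8718 + 3.3214 + 2.8718 + 3.7964 + 3.7964) / 9 = 29.61200 / 9 = 3.29022
Sum of squared deviations: (−0.04642)² + (+0.50618)² + (−0.04642)² + (−0.62002)² + (−0.41842)² + (+0.03118)² + (−0.41842)² + (+0.50618)² + (+0.50618)² = 1.50851
Variance = 1.50851 / 9 = 0.16761
SE* = √0.16761

SE* = 0.409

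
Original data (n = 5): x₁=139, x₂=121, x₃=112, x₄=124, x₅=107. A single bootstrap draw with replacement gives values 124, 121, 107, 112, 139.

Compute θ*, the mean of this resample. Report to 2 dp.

θ* = 120.60

Mean = (124 + 121 + 107 + 112 + 139) / 5 = 603.0 / 5 = 120.60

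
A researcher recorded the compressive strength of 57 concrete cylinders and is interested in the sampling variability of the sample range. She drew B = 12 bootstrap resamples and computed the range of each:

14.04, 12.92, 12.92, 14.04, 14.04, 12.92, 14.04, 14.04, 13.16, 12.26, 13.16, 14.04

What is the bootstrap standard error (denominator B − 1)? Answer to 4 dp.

SE* = 0.6405

Bootstrap SE is the standard deviation of the 12 replicate ranges.
Mean of replicates: (14.04 + 12.92 + 12.92 + 14.04 + 14.04 + 12.92 + 14.04 + 14.04 + 13.16 + 12.26 + 13.16 + 14.04) / 12 = 161.58000 / 12 = 13.46500
Sum of squared deviations: (+0.57500)² + (−0.54500)² + (−0.54500)² + (+0.57500)² + (+0.57500)² + (−0.54500)² + (+0.57500)² + (+0.57500)² + (−0.30500)² + (−1.20500)² + (−0.30500)² + (+0.57500)² = 4.51290
Variance = 4.51290 / 11 = 0.41026
SE* = √0.41026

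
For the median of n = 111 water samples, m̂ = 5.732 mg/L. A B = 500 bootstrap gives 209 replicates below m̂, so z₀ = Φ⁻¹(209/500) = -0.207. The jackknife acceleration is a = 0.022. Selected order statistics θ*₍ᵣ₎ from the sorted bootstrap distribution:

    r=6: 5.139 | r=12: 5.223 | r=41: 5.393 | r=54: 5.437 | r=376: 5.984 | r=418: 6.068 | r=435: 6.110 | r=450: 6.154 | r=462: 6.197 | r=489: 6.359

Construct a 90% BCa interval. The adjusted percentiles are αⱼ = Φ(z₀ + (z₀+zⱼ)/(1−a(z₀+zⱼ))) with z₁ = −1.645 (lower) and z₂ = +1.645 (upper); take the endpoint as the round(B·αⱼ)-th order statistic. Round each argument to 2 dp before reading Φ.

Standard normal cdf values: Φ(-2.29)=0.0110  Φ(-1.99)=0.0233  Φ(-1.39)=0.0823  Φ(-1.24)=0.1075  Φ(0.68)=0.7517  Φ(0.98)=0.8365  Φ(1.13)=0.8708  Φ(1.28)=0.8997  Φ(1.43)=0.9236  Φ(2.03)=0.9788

(5.223, 6.154)

Lower: z₀ + z₁ = -0.207 + (-1.645) = -1.852; 1 − a(z₀+z₁) = 1 − (0.022)(-1.852) = 1.0407; argument = -0.207 + (-1.852)/1.0407 = -1.9865 → -1.99.
α₁ = Φ(-1.99) = 0.0233; rank = round(500 × 0.0233) = 12; θ*₍12₎ = 5.223.
Upper: z₀ + z₂ = 1.438; 1 − a(z₀+z₂) = 0.9684; argument = 1.2780 → 1.28; α₂ = 0.8997; rank = 450; θ*₍450₎ = 6.154.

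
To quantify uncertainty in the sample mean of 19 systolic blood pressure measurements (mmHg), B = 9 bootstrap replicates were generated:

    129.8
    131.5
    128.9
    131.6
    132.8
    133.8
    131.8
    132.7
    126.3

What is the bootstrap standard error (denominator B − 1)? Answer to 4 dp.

SE* = 2.3226

Bootstrap SE is the standard deviation of the 9 replicate means.
Mean of replicates: (129.8 + 131.5 + 128.9 + 131.6 + 132.8 + 133.8 + 131.8 + 132.7 + 126.3) / 9 = 1179.20000 / 9 = 131.02222
Sum of squared deviations: (−1.22222)² + (+0.47778)² + (−2.12222)² + (+0.57778)² + (+1.77778)² + (+2.77778)² + (+0.77778)² + (+1.67778)² + (−4.72222)² = 43.15556
Variance = 43.15556 / 8 = 5.39444
SE* = √5.39444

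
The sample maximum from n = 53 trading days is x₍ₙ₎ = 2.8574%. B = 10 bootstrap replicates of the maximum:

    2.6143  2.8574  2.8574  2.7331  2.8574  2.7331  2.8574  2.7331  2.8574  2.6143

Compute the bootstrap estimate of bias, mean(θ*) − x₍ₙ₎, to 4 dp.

bias = −0.0859

mean(θ*) = (2.6143 + 2.8574 + 2.8574 + 2.7331 + 2.8574 + 2.7331 + 2.8574 + 2.7331 + 2.8574 + 2.6143) / 10 = 2.77149
bias = 2.77149 − 2.8574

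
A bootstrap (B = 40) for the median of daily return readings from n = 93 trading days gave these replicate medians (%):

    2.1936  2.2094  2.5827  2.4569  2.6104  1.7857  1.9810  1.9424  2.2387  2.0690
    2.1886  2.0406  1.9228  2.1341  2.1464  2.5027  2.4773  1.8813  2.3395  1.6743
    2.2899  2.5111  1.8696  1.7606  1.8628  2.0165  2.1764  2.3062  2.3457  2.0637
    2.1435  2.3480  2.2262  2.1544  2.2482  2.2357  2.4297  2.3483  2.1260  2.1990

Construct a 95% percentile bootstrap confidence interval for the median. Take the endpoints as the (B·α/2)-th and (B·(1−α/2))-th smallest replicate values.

(1.6743, 2.5827)

Sorted replicates: 1.6743, 1.7606, 1.7857, 1.8628, 1.8696, 1.8813, 1.9228, 1.9424, 1.9810, 2.0165, 2.0406, 2.0637, 2.0690, 2.1260, 2.1341, 2.1435, 2.1464, 2.1544, 2.1764, 2.1886, 2.1936, 2.1990, 2.2094, 2.2262, 2.2357, 2.2387, 2.2482, 2.2899, 2.3062, 2.3395, 2.3457, 2.3480, 2.3483, 2.4297, 2.4569, 2.4773, 2.5027, 2.5111, 2.5827, 2.6104
α = 0.05; lower rank = 40 × 0.025 = 1; upper rank = 40 × 0.975 = 39.
The 1st smallest replicate is 1.6743; the 39th is 2.5827.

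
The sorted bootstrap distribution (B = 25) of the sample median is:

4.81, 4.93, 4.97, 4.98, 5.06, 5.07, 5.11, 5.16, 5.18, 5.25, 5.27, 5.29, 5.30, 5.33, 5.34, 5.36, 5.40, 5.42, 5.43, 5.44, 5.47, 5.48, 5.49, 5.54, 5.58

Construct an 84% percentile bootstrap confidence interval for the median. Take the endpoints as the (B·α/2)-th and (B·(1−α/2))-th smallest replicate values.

(4.93, 5.49)

α = 0.16; lower rank = 25 × 0.080 = 2; upper rank = 25 × 0.920 = 23.
The 2nd smallest replicate is 4.93; the 23rd is 5.49.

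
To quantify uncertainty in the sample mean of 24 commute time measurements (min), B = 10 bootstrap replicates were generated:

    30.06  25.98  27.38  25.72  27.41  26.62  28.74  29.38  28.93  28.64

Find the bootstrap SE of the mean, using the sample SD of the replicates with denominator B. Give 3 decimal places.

Bootstrap SE is the standard deviation of the 10 replicate means.
Mean of replicates: (30.06 + 25.98 + 27.38 + 25.72 + 27.41 + 26.62 + 28.74 + 29.38 + 28.93 + 28.64) / 10 = 278.8600 / 10 = 27.8860
Sum of squared deviations: (+2.1740)² + (−1.9060)² + (−0.5060)² + (−2.1660)² + (−0.4760)² + (−1.2660)² + (+0.8540)² + (+1.4940)² + (+1.0440)² + (+0.7540)² = 19.7558
Variance = 19.7558 / 10 = 1.9756
SE* = √1.9756

SE* = 1.406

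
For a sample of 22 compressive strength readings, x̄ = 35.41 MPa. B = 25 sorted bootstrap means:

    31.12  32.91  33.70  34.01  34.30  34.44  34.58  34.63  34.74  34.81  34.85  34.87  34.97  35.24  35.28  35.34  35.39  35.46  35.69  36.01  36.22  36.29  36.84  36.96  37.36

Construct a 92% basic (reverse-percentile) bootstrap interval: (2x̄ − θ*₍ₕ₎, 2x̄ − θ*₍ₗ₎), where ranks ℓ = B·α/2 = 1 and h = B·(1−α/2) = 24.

Percentile endpoints at ranks 1 and 24: θ*₍1₎ = 31.12, θ*₍24₎ = 36.96.
Basic interval reflects these around x̄:
  lower = 2 × 35.41 − 36.96 = 33.86
  upper = 2 × 35.41 − 31.12 = 39.70

(33.86, 39.70)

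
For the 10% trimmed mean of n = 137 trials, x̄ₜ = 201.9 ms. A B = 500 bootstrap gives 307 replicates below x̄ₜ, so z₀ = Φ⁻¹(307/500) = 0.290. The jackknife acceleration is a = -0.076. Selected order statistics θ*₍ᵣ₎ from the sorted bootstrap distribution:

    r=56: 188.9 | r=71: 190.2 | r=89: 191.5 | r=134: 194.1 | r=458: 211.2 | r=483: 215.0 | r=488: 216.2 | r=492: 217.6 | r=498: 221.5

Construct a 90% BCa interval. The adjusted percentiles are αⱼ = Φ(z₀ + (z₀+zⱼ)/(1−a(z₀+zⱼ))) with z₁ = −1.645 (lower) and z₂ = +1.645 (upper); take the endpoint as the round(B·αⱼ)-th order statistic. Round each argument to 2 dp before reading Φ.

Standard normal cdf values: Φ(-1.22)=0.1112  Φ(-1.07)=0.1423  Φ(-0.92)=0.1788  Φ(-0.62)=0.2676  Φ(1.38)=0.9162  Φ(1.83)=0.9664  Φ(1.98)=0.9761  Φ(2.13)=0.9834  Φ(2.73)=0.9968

(188.9, 216.2)

Lower: z₀ + z₁ = 0.290 + (-1.645) = -1.355; 1 − a(z₀+z₁) = 1 − (-0.076)(-1.355) = 0.8970; argument = 0.290 + (-1.355)/0.8970 = -1.2206 → -1.22.
α₁ = Φ(-1.22) = 0.1112; rank = round(500 × 0.1112) = 56; θ*₍56₎ = 188.9.
Upper: z₀ + z₂ = 1.935; 1 − a(z₀+z₂) = 1.1471; argument = 1.9769 → 1.98; α₂ = 0.9761; rank = 488; θ*₍488₎ = 216.2.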